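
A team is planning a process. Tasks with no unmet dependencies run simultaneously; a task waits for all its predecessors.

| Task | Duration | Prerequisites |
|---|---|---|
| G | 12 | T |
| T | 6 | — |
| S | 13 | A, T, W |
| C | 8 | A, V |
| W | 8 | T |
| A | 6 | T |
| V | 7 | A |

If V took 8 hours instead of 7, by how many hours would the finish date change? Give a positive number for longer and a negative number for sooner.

1

Baseline: T→A→V→C = 6+6+7+8 = 27 → 27 hours.
V is on the critical path; changing it to 8 makes that path 28 hours.
That remains the longest chain; total 28 hours.
Change in finish: 28 − 27 = +1 hours.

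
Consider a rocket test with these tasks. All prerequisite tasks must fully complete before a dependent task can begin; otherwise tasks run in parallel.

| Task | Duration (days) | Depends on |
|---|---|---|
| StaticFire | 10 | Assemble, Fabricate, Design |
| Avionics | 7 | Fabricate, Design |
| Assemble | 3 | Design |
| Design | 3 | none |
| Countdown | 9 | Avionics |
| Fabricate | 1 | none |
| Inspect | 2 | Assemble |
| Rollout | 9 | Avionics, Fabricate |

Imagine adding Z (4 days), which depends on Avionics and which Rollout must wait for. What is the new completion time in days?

Originally the schedule takes 19 days.
With Z inserted, Rollout now waits for max(Avionics, Fabricate, Z).
New critical path: Design→Avionics→Z→Rollout = 3+7+4+9 = 23 ⇒ 23 days.

23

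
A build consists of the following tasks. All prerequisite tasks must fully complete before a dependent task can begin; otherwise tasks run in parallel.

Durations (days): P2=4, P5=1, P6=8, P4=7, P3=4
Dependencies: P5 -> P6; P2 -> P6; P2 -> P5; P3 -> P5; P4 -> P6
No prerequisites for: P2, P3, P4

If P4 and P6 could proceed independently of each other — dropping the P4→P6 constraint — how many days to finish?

13

With the dependency in place, P4→P6 = 7+8 = 15 sets the finish at 15 days.
Without P4→P6, P6's earliest start moves from 7 to 5.
After: P2→P5→P6 = 4+1+8 = 13 → 13 days.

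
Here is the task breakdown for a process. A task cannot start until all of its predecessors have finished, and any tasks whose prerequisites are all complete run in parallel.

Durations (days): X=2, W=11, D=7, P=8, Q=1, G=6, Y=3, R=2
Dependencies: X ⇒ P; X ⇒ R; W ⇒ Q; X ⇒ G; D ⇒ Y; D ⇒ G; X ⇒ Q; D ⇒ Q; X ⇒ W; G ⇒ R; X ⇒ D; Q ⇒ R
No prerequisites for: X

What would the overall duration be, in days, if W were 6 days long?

17

As given, the longest chain is X→D→G→R = 2+7+6+2 = 17, so the finish is 17 days.
The longest path through W is only 16 days, so W has float 1.
The critical path is still X→D→G→R; finish is now 17 days.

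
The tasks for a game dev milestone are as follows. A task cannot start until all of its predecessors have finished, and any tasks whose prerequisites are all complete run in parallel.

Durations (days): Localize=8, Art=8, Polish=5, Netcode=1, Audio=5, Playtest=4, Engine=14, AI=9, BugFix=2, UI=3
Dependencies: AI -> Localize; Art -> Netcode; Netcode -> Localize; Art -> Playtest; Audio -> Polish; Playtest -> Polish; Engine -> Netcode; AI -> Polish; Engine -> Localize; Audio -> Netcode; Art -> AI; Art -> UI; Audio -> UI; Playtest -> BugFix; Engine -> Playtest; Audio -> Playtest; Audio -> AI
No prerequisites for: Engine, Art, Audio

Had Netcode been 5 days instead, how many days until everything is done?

The binding path is Art→AI→Localize = 8+9+8 = 25; finish at 25 days.
Netcode is off the critical path — its longest chain is 23 days, giving 2 of slack.
The binding chain switches to Engine→Netcode→Localize = 14+5+8 = 27; finish 27 days.

27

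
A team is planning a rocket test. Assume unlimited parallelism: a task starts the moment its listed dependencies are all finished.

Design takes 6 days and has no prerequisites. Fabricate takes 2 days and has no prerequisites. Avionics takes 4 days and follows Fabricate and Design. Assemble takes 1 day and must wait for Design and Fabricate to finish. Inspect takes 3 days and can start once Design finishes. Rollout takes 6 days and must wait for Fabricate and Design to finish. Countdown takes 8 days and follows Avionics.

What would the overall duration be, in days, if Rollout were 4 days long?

The binding path is Design→Avionics→Countdown = 6+4+8 = 18; finish at 18 days.
Rollout has 6 days of float (longest path through it is 12).
The critical path is still Design→Avionics→Countdown; finish is now 18 days.

18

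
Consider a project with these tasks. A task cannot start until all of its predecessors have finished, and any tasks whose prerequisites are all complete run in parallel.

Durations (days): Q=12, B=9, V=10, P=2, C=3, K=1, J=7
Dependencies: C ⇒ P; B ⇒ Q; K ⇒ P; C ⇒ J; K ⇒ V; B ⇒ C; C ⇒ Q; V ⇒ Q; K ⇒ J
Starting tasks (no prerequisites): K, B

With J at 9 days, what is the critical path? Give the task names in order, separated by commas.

B, C, Q

As given, the longest chain is B→C→Q = 9+3+12 = 24, so the finish is 24 days.
J is off the critical path — its longest chain is 19 days, giving 5 of slack.
That remains the longest chain; total 24 days.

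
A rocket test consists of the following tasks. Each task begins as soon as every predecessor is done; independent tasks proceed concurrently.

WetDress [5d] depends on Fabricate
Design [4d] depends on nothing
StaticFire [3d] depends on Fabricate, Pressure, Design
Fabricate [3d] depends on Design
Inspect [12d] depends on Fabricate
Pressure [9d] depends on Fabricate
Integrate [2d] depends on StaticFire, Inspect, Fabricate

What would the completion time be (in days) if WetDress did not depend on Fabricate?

21

Original critical path: Design→Fabricate→Pressure→StaticFire→Integrate = 4+3+9+3+2 = 21 ⇒ 21 days.
Without Fabricate→WetDress, WetDress's earliest start moves from 7 to 0.
The longest chain is now Design→Fabricate→Pressure→StaticFire→Integrate = 4+3+9+3+2 = 21, so the rocket test takes 21 days.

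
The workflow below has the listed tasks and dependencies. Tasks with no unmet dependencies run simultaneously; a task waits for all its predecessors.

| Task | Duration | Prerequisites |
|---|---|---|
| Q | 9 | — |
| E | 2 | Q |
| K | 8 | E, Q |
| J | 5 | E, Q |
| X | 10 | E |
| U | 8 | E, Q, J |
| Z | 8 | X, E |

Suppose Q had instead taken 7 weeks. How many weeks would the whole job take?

27

The binding path is Q→E→X→Z = 9+2+10+8 = 29; finish at 29 weeks.
Q is on the critical path; changing it to 7 makes that path 27 weeks.
The critical path is still Q→E→X→Z; finish is now 27 weeks.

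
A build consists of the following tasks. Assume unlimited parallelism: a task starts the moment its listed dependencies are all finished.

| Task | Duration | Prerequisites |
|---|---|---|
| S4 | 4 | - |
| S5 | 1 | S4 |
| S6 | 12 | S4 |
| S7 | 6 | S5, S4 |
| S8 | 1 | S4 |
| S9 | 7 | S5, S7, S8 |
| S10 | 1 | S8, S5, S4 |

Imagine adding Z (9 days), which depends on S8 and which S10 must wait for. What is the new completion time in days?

Originally the job takes 18 days.
With Z inserted, S10 now waits for max(S8, S5, S4, Z).
New critical path: S4→S5→S7→S9 = 4+1+6+7 = 18 ⇒ 18 days.

18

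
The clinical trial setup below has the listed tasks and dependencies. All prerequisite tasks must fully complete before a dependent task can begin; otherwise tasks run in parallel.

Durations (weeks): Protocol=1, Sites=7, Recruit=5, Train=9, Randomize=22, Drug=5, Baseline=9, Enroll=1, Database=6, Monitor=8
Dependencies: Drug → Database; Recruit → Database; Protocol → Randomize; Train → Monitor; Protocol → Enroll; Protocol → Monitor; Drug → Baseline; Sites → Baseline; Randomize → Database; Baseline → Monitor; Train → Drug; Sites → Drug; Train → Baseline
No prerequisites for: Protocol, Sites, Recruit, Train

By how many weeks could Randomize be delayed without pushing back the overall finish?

2

The longest chain is Train→Drug→Baseline→Monitor = 9+5+9+8 = 31; overall finish 31 weeks.
Longest path through Randomize: 29 weeks (earliest finish 23, latest finish 25).
So Randomize can slip 25 − 23 = 2 weeks.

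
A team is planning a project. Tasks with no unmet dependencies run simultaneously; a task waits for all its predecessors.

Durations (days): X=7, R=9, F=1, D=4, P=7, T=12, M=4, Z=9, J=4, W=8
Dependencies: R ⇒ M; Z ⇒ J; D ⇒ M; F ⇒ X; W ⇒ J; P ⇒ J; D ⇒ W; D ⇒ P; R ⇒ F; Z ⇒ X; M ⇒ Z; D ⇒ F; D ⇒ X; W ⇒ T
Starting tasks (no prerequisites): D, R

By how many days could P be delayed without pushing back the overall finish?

14

Critical path: R→M→Z→X = 9+4+9+7 = 29, so the finish is 29 days.
P finishes as early as 11 and must finish by 25.
So P can slip 25 − 11 = 14 days.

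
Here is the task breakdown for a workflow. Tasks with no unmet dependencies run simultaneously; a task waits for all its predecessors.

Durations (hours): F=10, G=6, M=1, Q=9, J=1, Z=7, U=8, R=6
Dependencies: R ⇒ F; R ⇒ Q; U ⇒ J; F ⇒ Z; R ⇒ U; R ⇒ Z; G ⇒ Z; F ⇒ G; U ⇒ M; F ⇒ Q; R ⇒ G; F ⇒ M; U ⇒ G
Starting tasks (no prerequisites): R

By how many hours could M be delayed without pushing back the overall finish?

R→F→G→Z = 6+10+6+7 = 29 sets the makespan at 29 hours.
M finishes as early as 17 and must finish by 29.
Slack of M = 28 − 16 = 12 hours.

12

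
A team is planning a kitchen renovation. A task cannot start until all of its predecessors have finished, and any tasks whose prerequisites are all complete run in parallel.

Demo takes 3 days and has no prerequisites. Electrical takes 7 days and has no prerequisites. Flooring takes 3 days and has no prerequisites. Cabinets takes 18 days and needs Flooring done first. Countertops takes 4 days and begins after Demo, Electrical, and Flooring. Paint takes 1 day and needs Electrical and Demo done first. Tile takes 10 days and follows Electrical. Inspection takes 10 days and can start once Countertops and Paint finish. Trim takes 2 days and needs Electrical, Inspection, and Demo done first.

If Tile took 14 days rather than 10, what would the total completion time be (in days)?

23

Critical path before the change: Electrical→Countertops→Inspection→Trim = 7+4+10+2 = 23 giving 23 days.
Tile has 6 days of float (longest path through it is 17).
No other chain overtakes it, so the finish is 23 days.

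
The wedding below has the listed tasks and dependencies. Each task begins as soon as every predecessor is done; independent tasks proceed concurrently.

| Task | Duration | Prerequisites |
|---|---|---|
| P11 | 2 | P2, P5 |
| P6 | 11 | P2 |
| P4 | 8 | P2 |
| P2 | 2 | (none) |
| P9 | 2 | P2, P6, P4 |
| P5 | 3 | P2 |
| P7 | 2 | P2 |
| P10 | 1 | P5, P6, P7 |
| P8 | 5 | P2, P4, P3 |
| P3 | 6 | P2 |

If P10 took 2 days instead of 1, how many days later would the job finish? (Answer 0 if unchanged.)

0

As given, the longest chain is P2→P4→P8 = 2+8+5 = 15, so the finish is 15 days.
P10 has 1 day of float (longest path through it is 14).
The critical path is still P2→P4→P8; finish is now 15 days.
Change in finish: 15 − 15 = +0 days.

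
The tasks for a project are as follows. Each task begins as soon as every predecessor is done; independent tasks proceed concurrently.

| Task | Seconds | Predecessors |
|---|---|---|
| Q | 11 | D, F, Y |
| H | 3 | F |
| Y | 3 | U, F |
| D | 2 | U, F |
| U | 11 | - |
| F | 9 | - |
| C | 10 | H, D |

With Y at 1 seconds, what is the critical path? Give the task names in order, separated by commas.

U, D, Q

Actual critical path: U→Y→Q = 11+3+11 = 25 ⇒ 25 seconds.
Y is on the critical path; changing it to 1 makes that path 23 seconds.
Now U→D→Q = 11+2+11 = 24 is longest, so the finish becomes 24 seconds.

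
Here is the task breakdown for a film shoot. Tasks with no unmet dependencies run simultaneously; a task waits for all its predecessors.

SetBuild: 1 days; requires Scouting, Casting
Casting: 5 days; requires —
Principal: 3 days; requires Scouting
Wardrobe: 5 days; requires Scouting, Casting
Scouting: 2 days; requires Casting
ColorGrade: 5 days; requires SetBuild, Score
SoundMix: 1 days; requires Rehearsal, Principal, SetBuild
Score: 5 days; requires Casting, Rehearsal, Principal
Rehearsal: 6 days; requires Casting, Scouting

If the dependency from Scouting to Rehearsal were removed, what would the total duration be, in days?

Before: longest chain Casting→Scouting→Rehearsal→Score→ColorGrade = 5+2+6+5+5 = 23, finish 23.
Without Scouting→Rehearsal, Rehearsal's earliest start moves from 7 to 5.
New critical path: Casting→Rehearsal→Score→ColorGrade = 5+6+5+5 = 21 ⇒ 21 days.

21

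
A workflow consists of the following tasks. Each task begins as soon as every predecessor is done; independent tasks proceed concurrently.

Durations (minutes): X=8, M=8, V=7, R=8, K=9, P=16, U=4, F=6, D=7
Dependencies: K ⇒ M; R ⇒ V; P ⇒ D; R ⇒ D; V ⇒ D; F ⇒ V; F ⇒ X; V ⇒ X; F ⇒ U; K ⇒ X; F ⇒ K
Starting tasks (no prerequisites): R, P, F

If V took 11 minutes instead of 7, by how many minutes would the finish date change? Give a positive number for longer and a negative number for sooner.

4

Critical path before the change: R→V→X = 8+7+8 = 23 giving 23 minutes.
V lies on that path, so at 11 minutes the path becomes 27 minutes.
That remains the longest chain; total 27 minutes.
Change in finish: 27 − 23 = +4 minutes.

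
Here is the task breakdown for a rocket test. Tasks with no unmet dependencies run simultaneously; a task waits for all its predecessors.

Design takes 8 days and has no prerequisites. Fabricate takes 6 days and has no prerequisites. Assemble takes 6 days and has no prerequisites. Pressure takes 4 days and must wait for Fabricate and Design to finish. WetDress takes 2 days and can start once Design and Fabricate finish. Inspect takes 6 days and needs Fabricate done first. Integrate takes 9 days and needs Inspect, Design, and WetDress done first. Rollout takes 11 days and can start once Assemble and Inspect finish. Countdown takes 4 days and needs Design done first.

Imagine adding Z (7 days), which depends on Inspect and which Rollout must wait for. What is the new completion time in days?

Originally the schedule takes 23 days.
With Z inserted, Rollout now waits for max(Assemble, Inspect, Z).
New critical path: Fabricate→Inspect→Z→Rollout = 6+6+7+11 = 30 ⇒ 30 days.

30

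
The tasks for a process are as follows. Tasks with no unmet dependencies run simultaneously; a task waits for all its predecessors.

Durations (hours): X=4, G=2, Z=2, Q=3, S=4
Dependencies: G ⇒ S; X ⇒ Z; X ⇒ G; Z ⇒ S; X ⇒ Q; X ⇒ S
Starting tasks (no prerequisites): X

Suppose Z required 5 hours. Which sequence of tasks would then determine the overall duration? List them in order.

X, Z, S

As given, the longest chain is X→Z→S = 4+2+4 = 10, so the finish is 10 hours.
Z is on the critical path; changing it to 5 makes that path 13 hours.
The critical path is still X→Z→S; finish is now 13 hours.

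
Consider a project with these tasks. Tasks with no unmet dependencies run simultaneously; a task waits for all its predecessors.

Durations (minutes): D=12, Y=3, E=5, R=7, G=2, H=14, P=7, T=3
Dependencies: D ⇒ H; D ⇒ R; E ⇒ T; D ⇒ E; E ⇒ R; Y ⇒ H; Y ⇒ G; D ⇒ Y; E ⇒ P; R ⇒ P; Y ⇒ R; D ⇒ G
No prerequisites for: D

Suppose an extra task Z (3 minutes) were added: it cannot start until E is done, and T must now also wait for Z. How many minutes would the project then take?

31

Originally the project takes 31 minutes.
With Z inserted, T now waits for max(E, Z).
New critical path: D→E→R→P = 12+5+7+7 = 31 ⇒ 31 minutes.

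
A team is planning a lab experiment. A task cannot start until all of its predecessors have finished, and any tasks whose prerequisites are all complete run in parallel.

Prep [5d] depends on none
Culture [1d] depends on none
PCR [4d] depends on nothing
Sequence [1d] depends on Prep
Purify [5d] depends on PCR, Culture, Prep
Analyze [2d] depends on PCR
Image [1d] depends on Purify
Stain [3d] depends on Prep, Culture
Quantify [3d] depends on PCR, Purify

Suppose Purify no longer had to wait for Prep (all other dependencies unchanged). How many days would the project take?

12

Before: longest chain Prep→Purify→Quantify = 5+5+3 = 13, finish 13.
Without Prep→Purify, Purify's earliest start moves from 5 to 4.
After: PCR→Purify→Quantify = 4+5+3 = 12 → 12 days.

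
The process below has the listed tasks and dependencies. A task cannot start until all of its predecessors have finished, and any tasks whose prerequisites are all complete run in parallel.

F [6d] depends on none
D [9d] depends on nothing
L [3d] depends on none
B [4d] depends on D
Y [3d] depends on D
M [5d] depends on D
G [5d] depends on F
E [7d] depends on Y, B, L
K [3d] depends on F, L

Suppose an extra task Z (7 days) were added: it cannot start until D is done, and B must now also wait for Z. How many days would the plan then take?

27

Originally the plan takes 20 days.
With Z inserted, B now waits for max(D, Z).
New critical path: D→Z→B→E = 9+7+4+7 = 27 ⇒ 27 days.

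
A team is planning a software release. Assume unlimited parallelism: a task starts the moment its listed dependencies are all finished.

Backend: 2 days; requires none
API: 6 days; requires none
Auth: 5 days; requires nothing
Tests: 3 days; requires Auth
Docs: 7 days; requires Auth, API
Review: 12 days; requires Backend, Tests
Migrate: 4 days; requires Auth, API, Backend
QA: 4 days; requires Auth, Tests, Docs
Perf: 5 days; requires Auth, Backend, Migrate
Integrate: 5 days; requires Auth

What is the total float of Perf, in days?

5

Critical path: Auth→Tests→Review = 5+3+12 = 20, so the finish is 20 days.
Perf finishes as early as 15 and must finish by 20.
Slack of Perf = 15 − 10 = 5 days.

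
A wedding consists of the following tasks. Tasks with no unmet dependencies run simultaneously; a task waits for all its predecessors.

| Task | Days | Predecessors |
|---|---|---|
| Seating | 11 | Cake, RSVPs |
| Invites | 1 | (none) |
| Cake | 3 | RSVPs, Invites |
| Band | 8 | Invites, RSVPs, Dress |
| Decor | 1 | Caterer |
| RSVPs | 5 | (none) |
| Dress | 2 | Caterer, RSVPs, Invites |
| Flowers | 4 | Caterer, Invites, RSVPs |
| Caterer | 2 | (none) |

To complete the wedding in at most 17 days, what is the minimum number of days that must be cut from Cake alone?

Current finish: 19 days; target: 17.
Cake is on every critical path, so each day cut from Cake cuts the finish by one (this holds down to a finish of 17).
Need 19 − 17 = 2 days off Cake → Cake becomes 1 day, finish becomes 17.

2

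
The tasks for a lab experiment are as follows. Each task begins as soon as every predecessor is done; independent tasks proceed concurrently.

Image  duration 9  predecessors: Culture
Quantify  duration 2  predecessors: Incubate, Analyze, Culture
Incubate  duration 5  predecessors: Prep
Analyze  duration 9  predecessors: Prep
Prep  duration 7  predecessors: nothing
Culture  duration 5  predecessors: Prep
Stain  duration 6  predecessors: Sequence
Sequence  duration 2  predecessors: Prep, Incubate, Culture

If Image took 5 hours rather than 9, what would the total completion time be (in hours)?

20

Baseline: Prep→Culture→Image = 7+5+9 = 21 → 21 hours.
Image lies on that path, so at 5 hours the path becomes 17 hours.
Now Prep→Culture→Sequence→Stain = 7+5+2+6 = 20 is longest, so the finish becomes 20 hours.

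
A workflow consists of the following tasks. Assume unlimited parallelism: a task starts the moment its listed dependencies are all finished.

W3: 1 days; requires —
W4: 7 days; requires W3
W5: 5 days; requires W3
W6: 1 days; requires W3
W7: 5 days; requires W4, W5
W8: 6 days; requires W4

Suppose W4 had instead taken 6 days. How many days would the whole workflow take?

As given, the longest chain is W3→W4→W8 = 1+7+6 = 14, so the finish is 14 days.
Since W4 is critical, the -1 change carries straight to that chain (now 13 days).
The critical path is still W3→W4→W8; finish is now 13 days.

13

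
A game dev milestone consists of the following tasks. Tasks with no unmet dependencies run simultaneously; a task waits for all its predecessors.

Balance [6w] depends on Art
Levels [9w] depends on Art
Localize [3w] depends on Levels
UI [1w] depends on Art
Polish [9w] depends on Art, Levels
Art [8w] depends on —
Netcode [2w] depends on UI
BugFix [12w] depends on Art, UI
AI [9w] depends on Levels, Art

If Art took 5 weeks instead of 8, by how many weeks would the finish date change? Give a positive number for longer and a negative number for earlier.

-3

As given, the longest chain is Art→Levels→AI = 8+9+9 = 26, so the finish is 26 weeks.
Since Art is critical, the -3 change carries straight to that chain (now 23 weeks).
No other chain overtakes it, so the finish is 23 weeks.
Change in finish: 23 − 26 = -3 weeks.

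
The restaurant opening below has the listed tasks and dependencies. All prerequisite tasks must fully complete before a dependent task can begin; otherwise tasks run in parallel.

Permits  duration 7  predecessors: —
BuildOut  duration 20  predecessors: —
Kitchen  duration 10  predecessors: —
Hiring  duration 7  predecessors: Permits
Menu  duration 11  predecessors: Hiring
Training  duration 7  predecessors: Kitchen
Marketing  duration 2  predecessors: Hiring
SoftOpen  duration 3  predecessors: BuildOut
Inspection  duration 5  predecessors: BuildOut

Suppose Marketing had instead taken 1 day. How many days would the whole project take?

25

The binding path is Permits→Hiring→Menu = 7+7+11 = 25; finish at 25 days.
Marketing has 9 days of float (longest path through it is 16).
That remains the longest chain; total 25 days.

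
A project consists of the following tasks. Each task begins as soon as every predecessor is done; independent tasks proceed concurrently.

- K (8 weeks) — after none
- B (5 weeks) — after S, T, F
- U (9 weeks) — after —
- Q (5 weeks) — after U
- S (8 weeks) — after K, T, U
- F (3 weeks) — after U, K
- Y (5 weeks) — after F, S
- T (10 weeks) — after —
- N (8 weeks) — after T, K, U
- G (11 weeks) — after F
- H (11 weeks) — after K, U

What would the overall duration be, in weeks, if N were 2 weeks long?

23

Critical path before the change: T→S→Y = 10+8+5 = 23 giving 23 weeks.
The longest path through N is only 18 weeks, so N has float 5.
That remains the longest chain; total 23 weeks.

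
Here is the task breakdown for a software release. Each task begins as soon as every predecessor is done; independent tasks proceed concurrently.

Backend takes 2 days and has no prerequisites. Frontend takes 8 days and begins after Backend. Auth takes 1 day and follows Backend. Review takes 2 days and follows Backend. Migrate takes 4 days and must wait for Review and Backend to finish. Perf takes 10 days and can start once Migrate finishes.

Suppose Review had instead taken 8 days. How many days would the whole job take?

Critical path before the change: Backend→Review→Migrate→Perf = 2+2+4+10 = 18 giving 18 days.
Review is on the critical path; changing it to 8 makes that path 24 days.
The critical path is still Backend→Review→Migrate→Perf; finish is now 24 days.

24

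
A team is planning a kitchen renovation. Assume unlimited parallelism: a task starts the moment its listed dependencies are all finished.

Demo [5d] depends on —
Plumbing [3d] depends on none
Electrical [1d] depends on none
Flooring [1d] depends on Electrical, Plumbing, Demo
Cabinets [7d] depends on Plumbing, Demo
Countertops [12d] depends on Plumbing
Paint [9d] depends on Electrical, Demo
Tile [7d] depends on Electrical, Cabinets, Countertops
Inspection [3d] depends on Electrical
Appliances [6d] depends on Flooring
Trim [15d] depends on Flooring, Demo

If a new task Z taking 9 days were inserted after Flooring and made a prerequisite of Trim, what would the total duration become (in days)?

Originally the kitchen renovation takes 22 days.
With Z inserted, Trim now waits for max(Flooring, Demo, Z).
New critical path: Demo→Flooring→Z→Trim = 5+1+9+15 = 30 ⇒ 30 days.

30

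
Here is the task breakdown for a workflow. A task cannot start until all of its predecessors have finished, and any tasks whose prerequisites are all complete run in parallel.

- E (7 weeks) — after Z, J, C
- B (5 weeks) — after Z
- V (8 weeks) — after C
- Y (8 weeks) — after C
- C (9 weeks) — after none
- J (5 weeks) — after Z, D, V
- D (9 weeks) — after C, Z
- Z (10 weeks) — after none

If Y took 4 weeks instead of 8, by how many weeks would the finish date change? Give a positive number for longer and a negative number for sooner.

0

Actual critical path: Z→D→J→E = 10+9+5+7 = 31 ⇒ 31 weeks.
The longest path through Y is only 17 weeks, so Y has float 14.
That remains the longest chain; total 31 weeks.
Change in finish: 31 − 31 = +0 weeks.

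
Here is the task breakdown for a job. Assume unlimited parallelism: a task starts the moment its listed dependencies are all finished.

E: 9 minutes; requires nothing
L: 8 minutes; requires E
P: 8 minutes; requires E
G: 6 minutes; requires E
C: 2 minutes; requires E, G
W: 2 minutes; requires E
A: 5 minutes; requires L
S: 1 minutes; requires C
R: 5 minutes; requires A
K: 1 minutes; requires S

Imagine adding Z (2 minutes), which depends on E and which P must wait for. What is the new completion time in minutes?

Originally the schedule takes 27 minutes.
With Z inserted, P now waits for max(E, Z).
New critical path: E→L→A→R = 9+8+5+5 = 27 ⇒ 27 minutes.

27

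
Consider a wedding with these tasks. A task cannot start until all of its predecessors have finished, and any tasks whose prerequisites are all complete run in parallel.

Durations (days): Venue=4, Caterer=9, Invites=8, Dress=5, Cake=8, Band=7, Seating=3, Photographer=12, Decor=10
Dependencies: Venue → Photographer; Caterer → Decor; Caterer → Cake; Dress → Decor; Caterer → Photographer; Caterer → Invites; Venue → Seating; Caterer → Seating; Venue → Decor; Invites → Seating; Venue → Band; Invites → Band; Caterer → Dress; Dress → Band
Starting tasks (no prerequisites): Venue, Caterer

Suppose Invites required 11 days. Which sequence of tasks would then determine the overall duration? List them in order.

Actual critical path: Caterer→Invites→Band = 9+8+7 = 24 ⇒ 24 days.
Since Invites is critical, the +3 change carries straight to that chain (now 27 days).
The critical path is still Caterer→Invites→Band; finish is now 27 days.

Caterer, Invites, Band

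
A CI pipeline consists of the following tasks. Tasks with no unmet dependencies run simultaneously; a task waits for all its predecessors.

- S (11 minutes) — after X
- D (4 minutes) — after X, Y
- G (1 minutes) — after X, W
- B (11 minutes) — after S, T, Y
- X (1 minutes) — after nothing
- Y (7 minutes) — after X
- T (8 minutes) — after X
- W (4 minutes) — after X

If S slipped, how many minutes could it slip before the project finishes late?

0

The longest chain is X→S→B = 1+11+11 = 23; overall finish 23 minutes.
S finishes as early as 12 and must finish by 12.
Slack of S = 1 − 1 = 0 minutes.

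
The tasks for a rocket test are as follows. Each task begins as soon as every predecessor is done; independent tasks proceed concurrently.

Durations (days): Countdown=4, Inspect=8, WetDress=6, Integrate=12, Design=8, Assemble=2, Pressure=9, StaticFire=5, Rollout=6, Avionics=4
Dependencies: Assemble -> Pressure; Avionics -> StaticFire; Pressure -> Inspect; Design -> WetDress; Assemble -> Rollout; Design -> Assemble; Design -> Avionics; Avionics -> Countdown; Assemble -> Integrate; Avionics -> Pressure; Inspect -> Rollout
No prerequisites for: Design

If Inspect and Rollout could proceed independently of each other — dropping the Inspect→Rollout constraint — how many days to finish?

With the dependency in place, Design→Avionics→Pressure→Inspect→Rollout = 8+4+9+8+6 = 35 sets the finish at 35 days.
Without Inspect→Rollout, Rollout's earliest start moves from 29 to 10.
New critical path: Design→Avionics→Pressure→Inspect = 8+4+9+8 = 29 ⇒ 29 days.

29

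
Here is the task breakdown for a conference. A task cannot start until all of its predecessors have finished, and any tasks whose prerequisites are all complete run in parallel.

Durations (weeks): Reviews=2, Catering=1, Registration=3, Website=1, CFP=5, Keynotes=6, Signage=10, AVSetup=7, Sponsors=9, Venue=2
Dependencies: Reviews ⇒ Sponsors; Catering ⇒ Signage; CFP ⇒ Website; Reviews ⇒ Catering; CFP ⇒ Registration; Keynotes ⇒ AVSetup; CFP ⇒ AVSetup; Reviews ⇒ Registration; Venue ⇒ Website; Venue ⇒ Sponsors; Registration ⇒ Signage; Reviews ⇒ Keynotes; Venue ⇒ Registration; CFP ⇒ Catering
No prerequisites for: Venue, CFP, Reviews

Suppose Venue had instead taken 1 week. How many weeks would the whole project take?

18

Actual critical path: CFP→Registration→Signage = 5+3+10 = 18 ⇒ 18 weeks.
Venue is off the critical path — its longest chain is 15 weeks, giving 3 of slack.
That remains the longest chain; total 18 weeks.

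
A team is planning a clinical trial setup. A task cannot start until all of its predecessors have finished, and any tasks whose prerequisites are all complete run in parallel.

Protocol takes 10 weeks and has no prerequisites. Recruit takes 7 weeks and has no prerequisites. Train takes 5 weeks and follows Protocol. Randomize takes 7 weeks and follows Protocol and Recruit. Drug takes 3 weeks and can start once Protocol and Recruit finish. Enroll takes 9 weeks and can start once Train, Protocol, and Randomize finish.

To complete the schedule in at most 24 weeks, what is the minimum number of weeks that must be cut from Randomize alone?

Current finish: 26 weeks; target: 24.
Randomize is on every critical path, so each week cut from Randomize cuts the finish by one (this holds down to a finish of 24).
Need 26 − 24 = 2 weeks off Randomize → Randomize becomes 5 weeks, finish becomes 24.

2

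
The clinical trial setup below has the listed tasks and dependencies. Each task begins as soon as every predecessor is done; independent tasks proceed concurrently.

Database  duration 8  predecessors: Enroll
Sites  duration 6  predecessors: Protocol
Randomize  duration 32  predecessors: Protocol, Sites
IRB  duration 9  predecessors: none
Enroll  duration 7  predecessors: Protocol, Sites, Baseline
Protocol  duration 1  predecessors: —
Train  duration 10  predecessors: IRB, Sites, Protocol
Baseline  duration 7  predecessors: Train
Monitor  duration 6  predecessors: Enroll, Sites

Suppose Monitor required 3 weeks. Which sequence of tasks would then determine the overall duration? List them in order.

Actual critical path: IRB→Train→Baseline→Enroll→Database = 9+10+7+7+8 = 41 ⇒ 41 weeks.
Monitor has 2 weeks of float (longest path through it is 39).
That remains the longest chain; total 41 weeks.

IRB, Train, Baseline, Enroll, Database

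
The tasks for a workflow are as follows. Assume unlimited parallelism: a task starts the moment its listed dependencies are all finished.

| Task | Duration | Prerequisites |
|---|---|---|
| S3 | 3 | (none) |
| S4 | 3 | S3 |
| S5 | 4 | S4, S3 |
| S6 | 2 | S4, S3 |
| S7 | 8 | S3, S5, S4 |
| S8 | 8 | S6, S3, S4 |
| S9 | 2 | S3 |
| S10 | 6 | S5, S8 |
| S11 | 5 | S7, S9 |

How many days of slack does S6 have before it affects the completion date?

1

Critical path: S3→S4→S5→S7→S11 = 3+3+4+8+5 = 23, so the finish is 23 days.
S6 finishes as early as 8 and must finish by 9.
Slack of S6 = 7 − 6 = 1 day.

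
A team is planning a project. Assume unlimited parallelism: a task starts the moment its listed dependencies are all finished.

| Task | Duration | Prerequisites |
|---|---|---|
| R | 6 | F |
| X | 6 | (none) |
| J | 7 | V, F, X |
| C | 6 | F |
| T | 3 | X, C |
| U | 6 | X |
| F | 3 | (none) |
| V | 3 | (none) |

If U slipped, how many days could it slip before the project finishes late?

1

X→J = 6+7 = 13 sets the makespan at 13 days.
The longest chain containing U totals 12 days.
Float = 13 − 12 = 1.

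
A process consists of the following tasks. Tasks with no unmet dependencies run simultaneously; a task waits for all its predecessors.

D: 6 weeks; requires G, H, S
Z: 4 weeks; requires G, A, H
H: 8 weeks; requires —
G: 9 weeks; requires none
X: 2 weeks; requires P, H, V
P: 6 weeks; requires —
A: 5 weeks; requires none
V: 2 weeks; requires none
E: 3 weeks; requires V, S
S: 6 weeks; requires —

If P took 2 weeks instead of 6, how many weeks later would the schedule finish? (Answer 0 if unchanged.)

Baseline: G→D = 9+6 = 15 → 15 weeks.
P has 7 weeks of float (longest path through it is 8).
No other chain overtakes it, so the finish is 15 weeks.
Change in finish: 15 − 15 = +0 weeks.

0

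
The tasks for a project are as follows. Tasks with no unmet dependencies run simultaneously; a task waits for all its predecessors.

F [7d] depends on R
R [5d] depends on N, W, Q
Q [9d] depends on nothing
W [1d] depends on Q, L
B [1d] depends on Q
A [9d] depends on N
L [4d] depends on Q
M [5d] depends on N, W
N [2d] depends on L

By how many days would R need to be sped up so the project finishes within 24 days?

Current finish: 27 days; target: 24.
R is on every critical path, so each day cut from R cuts the finish by one (this holds down to a finish of 24).
Need 27 − 24 = 3 days off R → R becomes 2 days, finish becomes 24.

3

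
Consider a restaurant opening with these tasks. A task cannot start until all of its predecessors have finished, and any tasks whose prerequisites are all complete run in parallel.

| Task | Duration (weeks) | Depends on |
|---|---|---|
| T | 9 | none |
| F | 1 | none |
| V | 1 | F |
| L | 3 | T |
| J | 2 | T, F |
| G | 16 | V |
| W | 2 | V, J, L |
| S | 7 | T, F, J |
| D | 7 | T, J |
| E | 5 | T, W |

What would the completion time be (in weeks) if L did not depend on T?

18

With the dependency in place, T→L→W→E = 9+3+2+5 = 19 sets the finish at 19 weeks.
Without T→L, L's earliest start moves from 9 to 0.
After: T→J→W→E = 9+2+2+5 = 18 → 18 weeks.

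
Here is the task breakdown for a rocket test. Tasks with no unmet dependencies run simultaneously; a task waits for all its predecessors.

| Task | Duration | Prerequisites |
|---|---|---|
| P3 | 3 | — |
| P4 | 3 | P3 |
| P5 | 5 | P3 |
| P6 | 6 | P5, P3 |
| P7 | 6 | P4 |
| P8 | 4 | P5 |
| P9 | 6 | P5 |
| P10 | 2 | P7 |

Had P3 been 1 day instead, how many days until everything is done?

As given, the longest chain is P3→P4→P7→P10 = 3+3+6+2 = 14, so the finish is 14 days.
P3 lies on that path, so at 1 day the path becomes 12 days.
That remains the longest chain; total 12 days.

12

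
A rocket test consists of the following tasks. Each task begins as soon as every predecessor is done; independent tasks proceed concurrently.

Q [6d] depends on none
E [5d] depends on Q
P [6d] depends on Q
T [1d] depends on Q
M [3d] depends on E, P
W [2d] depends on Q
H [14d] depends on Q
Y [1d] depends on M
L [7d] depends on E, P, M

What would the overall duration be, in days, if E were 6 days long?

22

The binding path is Q→P→M→L = 6+6+3+7 = 22; finish at 22 days.
The longest path through E is only 21 days, so E has float 1.
The critical path is still Q→P→M→L; finish is now 22 days.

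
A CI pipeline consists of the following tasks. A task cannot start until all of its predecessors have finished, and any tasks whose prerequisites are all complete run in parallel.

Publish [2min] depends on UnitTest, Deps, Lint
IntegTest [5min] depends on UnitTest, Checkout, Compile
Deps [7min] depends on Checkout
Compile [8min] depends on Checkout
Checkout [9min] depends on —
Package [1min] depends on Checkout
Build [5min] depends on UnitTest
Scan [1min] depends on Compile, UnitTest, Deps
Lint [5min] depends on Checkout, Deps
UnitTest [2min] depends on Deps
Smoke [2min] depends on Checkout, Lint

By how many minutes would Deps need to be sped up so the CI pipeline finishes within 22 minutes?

1

Current finish: 23 minutes; target: 22.
Deps is on every critical path, so each minute cut from Deps cuts the finish by one (this holds down to a finish of 22).
Need 23 − 22 = 1 minute off Deps → Deps becomes 6 minutes, finish becomes 22.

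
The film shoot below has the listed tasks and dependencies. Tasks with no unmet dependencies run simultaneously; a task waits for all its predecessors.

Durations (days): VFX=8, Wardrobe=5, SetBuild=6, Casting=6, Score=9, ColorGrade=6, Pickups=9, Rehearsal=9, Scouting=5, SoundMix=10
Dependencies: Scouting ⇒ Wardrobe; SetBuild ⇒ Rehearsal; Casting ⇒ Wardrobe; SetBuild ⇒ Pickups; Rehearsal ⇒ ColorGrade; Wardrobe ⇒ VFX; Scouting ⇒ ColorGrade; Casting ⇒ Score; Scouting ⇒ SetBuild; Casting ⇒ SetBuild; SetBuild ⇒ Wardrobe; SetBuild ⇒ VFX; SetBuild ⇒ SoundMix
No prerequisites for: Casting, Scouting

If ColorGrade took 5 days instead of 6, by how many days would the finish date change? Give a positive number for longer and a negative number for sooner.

-1

Baseline: Casting→SetBuild→Rehearsal→ColorGrade = 6+6+9+6 = 27 → 27 days.
Since ColorGrade is critical, the -1 change carries straight to that chain (now 26 days).
No other chain overtakes it, so the finish is 26 days.
Change in finish: 26 − 27 = -1 days.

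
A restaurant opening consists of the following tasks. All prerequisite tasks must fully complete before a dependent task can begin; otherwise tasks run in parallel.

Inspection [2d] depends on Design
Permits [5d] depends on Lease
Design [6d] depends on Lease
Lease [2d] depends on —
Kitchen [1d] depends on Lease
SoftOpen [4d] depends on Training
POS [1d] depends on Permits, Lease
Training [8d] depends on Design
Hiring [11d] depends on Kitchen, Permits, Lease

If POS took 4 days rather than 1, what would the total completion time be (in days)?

Baseline: Lease→Design→Training→SoftOpen = 2+6+8+4 = 20 → 20 days.
POS has 12 days of float (longest path through it is 8).
That remains the longest chain; total 20 days.

20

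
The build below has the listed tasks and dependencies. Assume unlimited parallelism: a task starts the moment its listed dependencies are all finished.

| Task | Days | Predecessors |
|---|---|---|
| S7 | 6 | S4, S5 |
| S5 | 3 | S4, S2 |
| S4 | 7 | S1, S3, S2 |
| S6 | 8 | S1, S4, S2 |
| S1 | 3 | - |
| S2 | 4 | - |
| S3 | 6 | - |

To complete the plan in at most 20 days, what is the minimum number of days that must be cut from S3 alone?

Current finish: 22 days; target: 20.
S3 is on every critical path, so each day cut from S3 cuts the finish by one (this holds down to a finish of 20).
Need 22 − 20 = 2 days off S3 → S3 becomes 4 days, finish becomes 20.

2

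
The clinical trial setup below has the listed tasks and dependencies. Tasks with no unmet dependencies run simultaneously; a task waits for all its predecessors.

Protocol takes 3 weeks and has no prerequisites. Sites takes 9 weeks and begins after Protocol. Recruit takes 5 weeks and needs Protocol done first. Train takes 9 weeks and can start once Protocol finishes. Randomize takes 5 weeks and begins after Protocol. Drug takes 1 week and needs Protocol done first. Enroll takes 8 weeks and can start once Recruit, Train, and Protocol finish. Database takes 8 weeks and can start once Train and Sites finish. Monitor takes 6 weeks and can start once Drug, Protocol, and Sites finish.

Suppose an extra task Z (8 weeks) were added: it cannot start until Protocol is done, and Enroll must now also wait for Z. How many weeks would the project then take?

Originally the project takes 20 weeks.
With Z inserted, Enroll now waits for max(Recruit, Train, Protocol, Z).
New critical path: Protocol→Sites→Database = 3+9+8 = 20 ⇒ 20 weeks.

20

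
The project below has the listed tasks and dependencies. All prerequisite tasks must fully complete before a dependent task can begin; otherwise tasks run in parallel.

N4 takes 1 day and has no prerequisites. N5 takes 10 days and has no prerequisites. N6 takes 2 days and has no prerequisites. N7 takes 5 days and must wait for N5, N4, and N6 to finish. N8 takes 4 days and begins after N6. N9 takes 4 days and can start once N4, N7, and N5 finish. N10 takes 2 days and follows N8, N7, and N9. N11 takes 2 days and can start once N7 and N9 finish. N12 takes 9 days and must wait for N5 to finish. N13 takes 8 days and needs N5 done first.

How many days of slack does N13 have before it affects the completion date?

The longest chain is N5→N7→N9→N10 = 10+5+4+2 = 21; overall finish 21 days.
The longest chain containing N13 totals 18 days.
Float = 21 − 18 = 3.

3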